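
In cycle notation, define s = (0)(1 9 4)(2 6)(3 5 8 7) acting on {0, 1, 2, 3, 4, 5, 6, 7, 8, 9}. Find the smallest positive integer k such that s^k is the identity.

The disjoint cycles have lengths 4, 3, 2, 1.
The order of s is the least common multiple of its cycle lengths: lcm(4, 3, 2) = 12.

12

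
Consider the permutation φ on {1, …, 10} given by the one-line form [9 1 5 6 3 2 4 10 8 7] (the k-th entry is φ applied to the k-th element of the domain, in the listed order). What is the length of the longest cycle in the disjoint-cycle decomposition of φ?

8

Decomposing into disjoint cycles gives (1, 9, 8, 10, 7, 4, 6, 2)(3, 5); the longest has length 8.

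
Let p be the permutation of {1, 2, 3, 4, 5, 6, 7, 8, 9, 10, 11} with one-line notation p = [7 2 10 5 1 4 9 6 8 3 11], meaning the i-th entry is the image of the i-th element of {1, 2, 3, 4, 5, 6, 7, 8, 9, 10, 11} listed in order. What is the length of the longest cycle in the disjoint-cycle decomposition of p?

7

Decomposing into disjoint cycles gives (1 7 9 8 6 4 5)(3 10); the longest has length 7.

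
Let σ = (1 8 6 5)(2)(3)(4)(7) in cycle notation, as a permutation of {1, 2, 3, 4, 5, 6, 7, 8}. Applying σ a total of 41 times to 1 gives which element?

8

1 lies in the 4-cycle (1 8 6 5).
Since the cycle has length 4, σ^41 acts on it the same as σ^1 (41 mod 4 = 1).
Stepping 1 place around the cycle: 1 → 8.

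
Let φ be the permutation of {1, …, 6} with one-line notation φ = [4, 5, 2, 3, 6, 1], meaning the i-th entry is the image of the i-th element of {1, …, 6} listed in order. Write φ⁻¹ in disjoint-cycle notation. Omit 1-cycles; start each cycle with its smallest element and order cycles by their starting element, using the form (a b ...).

The cycle decomposition of φ is (1 4 3 2 5 6).
The inverse reverses every cycle; in canonical form, φ⁻¹ = (1 6 5 2 3 4).

(1 6 5 2 3 4)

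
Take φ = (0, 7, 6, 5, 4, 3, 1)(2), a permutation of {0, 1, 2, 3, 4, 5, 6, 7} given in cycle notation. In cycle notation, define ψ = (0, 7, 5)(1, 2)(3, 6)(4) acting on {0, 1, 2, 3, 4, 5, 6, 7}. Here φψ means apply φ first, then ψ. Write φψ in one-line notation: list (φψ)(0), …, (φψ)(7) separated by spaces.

For each element, apply φ then ψ: 0 → 7 → 5; 1 → 0 → 7; 2 → 2 → 1; 3 → 1 → 2; 4 → 3 → 6; 5 → 4 → 4; 6 → 5 → 0; 7 → 6 → 3.
So φψ in one-line form is 5 7 1 2 6 4 0 3.

5 7 1 2 6 4 0 3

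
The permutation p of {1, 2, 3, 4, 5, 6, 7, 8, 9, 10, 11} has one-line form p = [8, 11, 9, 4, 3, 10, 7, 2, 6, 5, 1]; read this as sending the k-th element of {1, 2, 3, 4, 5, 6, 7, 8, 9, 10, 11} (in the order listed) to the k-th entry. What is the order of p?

Writing p as disjoint cycles, the cycle lengths are 5, 4, 1, 1.
The order is lcm(5, 4) = 20.

20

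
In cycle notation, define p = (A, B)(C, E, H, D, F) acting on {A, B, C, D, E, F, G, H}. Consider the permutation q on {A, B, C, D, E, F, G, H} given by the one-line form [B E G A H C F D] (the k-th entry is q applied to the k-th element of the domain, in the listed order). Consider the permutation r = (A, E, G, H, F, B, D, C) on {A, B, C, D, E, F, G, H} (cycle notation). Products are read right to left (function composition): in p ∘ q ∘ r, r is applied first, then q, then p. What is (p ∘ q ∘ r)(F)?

H

Chase F: r(F) = B; q(B) = E; p(E) = H. Hence (p ∘ q ∘ r)(F) = H.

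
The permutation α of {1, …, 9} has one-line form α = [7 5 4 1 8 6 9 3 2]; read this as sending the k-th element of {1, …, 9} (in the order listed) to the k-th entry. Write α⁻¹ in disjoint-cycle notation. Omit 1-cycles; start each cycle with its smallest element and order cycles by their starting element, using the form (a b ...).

(1 4 3 8 5 2 9 7)

First write α in disjoint cycles: (1 7 9 2 5 8 3 4).
The inverse reverses every cycle; in canonical form, α⁻¹ = (1 4 3 8 5 2 9 7).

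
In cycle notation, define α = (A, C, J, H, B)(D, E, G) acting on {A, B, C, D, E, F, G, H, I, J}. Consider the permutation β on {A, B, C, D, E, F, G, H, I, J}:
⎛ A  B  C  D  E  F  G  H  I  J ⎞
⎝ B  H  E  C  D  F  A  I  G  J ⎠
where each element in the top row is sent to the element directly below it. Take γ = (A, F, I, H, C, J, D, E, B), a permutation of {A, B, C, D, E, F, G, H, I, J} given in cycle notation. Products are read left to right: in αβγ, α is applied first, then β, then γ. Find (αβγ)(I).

G

Apply the permutations in order: α(I) = I, then β(I) = G, then γ(G) = G. So (αβγ)(I) = G.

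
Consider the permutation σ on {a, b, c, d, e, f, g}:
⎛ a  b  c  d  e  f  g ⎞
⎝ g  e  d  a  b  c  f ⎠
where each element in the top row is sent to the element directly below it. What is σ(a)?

The entry below a in the array is g, so σ(a) = g.

g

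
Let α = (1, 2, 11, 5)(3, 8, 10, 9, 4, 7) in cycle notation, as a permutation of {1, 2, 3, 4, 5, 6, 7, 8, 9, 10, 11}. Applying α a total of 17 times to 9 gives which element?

10

9 lies in the 6-cycle (3, 8, 10, 9, 4, 7).
Powers repeat with period 6 on this cycle, and 17 mod 6 = 5, so α^17(9) = α^5(9).
Stepping 5 places around the cycle: 9 → 4 → 7 → 3 → 8 → 10.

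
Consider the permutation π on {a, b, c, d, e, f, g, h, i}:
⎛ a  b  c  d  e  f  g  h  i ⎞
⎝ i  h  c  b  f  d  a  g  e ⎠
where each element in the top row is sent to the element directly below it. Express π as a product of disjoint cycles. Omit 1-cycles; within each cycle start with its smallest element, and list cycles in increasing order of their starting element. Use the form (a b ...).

Start at a and follow images: a → i → e → f → d → b → h → g → a, giving the cycle (a i e f d b h g).
Repeating from the next unused element and collecting all non-trivial cycles gives (a i e f d b h g).

(a i e f d b h g)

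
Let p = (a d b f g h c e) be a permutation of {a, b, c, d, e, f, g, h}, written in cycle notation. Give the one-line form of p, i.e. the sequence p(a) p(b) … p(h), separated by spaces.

d f e b a g h c

Reading each image from the cycles: a→d, b→f, c→e, d→b, e→a, f→g, g→h, h→c.
Listing these in domain order gives d f e b a g h c.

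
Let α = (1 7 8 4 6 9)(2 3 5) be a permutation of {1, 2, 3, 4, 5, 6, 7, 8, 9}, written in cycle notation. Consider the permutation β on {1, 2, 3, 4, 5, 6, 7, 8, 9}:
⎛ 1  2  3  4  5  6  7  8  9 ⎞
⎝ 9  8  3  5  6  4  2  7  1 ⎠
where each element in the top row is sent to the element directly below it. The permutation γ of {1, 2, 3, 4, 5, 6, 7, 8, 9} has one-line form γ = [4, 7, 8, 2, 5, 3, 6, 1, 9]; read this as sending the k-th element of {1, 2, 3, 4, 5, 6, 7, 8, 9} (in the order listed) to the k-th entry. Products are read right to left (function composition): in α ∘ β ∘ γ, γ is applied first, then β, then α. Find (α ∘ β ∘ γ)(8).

Apply the permutations in order: γ(8) = 1, then β(1) = 9, then α(9) = 1. So (α ∘ β ∘ γ)(8) = 1.

1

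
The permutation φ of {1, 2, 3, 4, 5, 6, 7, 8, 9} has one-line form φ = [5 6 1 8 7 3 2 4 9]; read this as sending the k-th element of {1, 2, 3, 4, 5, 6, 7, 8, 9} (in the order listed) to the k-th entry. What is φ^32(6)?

Tracing 6 → 3 → … returns to 6 after 6 steps, so 6 lies in a 6-cycle (1, 5, 7, 2, 6, 3).
Since the cycle has length 6, φ^32 acts on it the same as φ^2 (32 mod 6 = 2).
Stepping 2 places around the cycle: 6 → 3 → 1.

1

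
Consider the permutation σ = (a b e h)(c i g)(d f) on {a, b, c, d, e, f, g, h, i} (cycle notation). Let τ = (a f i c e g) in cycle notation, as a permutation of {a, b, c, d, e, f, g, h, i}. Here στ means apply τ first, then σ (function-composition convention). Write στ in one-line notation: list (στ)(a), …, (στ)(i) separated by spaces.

For each element, apply τ then σ: a → f → d; b → b → e; c → e → h; d → d → f; e → g → c; f → i → g; g → a → b; h → h → a; i → c → i.
Collecting the images, στ = [d e h f c g b a i].

d e h f c g b a i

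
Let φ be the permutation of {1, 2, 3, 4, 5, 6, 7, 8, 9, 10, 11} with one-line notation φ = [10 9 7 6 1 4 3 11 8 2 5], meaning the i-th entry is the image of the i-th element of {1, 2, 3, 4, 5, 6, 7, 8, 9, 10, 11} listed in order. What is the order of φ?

14

The disjoint-cycle form of φ has cycle lengths 7, 2, 2.
The order of φ is the least common multiple of its cycle lengths: lcm(7, 2, 2) = 14.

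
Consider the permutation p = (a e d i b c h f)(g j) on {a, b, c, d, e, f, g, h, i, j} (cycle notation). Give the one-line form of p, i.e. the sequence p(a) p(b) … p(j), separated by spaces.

e c h i d a j f b g

Reading each image from the cycles: a↦e, b↦c, c↦h, d↦i, e↦d, f↦a, g↦j, h↦f, i↦b, j↦g.
Listing these in domain order gives e c h i d a j f b g.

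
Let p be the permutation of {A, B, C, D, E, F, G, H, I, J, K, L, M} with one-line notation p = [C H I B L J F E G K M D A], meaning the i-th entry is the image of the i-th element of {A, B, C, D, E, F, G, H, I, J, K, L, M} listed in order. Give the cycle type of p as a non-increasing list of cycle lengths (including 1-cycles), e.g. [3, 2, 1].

[8, 5]

The disjoint cycles are (A C I G F J K M)(B H E L D), with lengths 8, 5 in non-increasing order.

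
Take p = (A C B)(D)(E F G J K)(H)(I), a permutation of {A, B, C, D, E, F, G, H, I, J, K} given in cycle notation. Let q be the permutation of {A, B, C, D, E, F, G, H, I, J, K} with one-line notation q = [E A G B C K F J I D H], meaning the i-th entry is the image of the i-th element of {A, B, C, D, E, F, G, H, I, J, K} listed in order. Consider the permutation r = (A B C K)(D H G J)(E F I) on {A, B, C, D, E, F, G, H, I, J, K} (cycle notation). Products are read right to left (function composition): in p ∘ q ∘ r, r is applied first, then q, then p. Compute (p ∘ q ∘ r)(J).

Chase J: r(J) = D; q(D) = B; p(B) = A. Hence (p ∘ q ∘ r)(J) = A.

A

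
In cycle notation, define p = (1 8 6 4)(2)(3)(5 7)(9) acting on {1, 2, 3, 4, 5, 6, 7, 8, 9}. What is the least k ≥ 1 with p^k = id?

The cycle type of p is (4, 2, 1, 1, 1).
Since disjoint cycles commute, ord(p) = lcm(4, 2) = 4.

4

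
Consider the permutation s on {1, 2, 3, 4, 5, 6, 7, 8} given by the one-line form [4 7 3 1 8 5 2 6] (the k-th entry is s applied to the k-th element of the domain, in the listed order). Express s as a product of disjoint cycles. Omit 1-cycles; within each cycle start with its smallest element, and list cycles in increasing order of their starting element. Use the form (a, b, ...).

Start at 1 and follow images: 1 → 4 → 1, giving the cycle (1, 4).
Continuing from each remaining unvisited element yields (1, 4)(2, 7)(5, 8, 6).

(1, 4)(2, 7)(5, 8, 6)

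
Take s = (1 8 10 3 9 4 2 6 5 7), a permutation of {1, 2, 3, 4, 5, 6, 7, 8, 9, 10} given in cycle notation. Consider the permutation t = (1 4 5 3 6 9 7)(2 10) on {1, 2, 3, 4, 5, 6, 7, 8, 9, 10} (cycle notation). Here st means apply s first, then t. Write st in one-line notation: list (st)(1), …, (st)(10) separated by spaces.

8 9 7 10 1 3 4 2 5 6

Chase each element through s then t: 1 → 8 → 8; 2 → 6 → 9; 3 → 9 → 7; 4 → 2 → 10; 5 → 7 → 1; 6 → 5 → 3; 7 → 1 → 4; 8 → 10 → 2; 9 → 4 → 5; 10 → 3 → 6.
So st in one-line form is 8 9 7 10 1 3 4 2 5 6.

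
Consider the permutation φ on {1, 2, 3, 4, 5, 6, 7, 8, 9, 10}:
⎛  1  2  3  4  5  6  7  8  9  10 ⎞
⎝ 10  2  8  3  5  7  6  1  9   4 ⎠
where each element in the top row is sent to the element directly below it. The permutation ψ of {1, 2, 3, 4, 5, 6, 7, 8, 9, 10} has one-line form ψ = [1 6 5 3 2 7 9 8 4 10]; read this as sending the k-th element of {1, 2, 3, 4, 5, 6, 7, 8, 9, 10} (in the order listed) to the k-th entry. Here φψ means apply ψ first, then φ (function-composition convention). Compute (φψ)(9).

ψ(9) = 4, then φ(4) = 3; composing gives (φψ)(9) = 3.

3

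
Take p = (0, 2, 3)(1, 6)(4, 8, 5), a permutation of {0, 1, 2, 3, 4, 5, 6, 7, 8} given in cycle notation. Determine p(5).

4

5 appears in (4, 8, 5); the next entry (wrapping around) is 4.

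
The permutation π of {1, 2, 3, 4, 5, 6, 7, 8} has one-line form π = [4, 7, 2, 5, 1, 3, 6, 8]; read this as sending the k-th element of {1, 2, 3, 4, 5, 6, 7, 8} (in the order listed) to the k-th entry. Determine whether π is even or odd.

In disjoint-cycle form the cycle lengths are 4, 3, 1.
A cycle of length ℓ contributes ℓ−1 transpositions, so π is a product of 3 + 2 = 5 transpositions — odd.

odd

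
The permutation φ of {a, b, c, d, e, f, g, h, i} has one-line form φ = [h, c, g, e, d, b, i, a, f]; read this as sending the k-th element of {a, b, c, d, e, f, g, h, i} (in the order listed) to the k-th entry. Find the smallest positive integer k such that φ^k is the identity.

The disjoint-cycle form of φ has cycle lengths 5, 2, 2.
Since disjoint cycles commute, ord(φ) = lcm(5, 2, 2) = 10.

10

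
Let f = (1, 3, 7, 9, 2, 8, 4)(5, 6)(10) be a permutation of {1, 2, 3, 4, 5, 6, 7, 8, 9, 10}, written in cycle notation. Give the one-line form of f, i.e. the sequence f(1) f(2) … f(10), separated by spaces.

3 8 7 1 6 5 9 4 2 10

Each element maps to the next entry in its cycle (wrapping to the front): 1↦3, 2↦8, 3↦7, 4↦1, 5↦6, 6↦5, 7↦9, 8↦4, 9↦2, 10↦10.
So the one-line form is 3 8 7 1 6 5 9 4 2 10.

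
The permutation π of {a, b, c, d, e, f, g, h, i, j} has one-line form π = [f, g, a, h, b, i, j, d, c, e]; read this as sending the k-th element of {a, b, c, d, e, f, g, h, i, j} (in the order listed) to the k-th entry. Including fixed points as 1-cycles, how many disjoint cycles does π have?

3

The cycle decomposition is (a f i c)(b g j e)(d h), which has 3 cycles (counting 1-cycles).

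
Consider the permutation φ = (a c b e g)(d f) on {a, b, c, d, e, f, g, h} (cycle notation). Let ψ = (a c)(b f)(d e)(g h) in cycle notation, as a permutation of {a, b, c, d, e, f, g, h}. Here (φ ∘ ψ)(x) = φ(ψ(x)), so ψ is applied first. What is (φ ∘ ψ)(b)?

(φ ∘ ψ)(b) = φ(ψ(b)). ψ(b) = f, then φ(f) = d. So (φ ∘ ψ)(b) = d.

d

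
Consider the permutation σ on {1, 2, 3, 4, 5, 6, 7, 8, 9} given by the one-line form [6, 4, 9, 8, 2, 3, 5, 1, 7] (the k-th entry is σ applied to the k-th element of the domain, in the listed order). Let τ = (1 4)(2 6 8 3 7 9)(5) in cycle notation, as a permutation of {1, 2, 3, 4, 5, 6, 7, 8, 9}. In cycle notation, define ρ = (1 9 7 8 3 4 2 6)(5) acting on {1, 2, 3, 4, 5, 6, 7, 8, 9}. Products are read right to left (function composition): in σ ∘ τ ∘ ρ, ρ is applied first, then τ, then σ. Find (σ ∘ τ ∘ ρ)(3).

(σ ∘ τ ∘ ρ)(3) = σ(τ(ρ(3))). ρ(3) = 4, then τ(4) = 1, then σ(1) = 6, so the result is 6.

6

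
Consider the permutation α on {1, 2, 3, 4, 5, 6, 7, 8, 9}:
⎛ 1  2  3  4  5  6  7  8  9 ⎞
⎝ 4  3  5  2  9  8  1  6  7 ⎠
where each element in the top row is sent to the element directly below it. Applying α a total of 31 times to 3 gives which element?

7

Tracing 3 → 5 → … returns to 3 after 7 steps, so 3 lies in a 7-cycle (1 4 2 3 5 9 7).
Powers repeat with period 7 on this cycle, and 31 mod 7 = 3, so α^31(3) = α^3(3).
Stepping 3 places around the cycle: 3 → 5 → 9 → 7.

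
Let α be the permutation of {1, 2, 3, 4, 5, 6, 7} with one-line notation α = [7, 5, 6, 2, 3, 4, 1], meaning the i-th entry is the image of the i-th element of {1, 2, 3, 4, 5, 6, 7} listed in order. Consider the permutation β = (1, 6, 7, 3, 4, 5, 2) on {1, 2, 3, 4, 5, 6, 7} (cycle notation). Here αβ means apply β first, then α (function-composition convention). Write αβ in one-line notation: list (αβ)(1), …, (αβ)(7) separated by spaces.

4 7 2 3 5 1 6

(αβ)(x) = α(β(x)). Computing each image: α(β(1)) = α(6) = 4, α(β(2)) = α(1) = 7, α(β(3)) = α(4) = 2, α(β(4)) = α(5) = 3, α(β(5)) = α(2) = 5, α(β(6)) = α(7) = 1, α(β(7)) = α(3) = 6.
Hence αβ = [4 7 2 3 5 1 6].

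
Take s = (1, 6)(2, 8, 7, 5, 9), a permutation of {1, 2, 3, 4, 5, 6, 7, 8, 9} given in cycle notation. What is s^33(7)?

7 lies in the 5-cycle (2, 8, 7, 5, 9).
On a 5-cycle, s^5 is the identity, so s^33 = s^3 there (33 ≡ 3 mod 5).
Stepping 3 places around the cycle: 7 → 5 → 9 → 2.

2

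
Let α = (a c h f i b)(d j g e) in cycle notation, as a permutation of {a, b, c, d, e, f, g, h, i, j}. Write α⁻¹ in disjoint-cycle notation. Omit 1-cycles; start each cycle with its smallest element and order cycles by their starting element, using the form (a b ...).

(a b i f h c)(d e g j)

Inverting a permutation written in cycle notation just reverses the order within every cycle.
Reversing each cycle of α and rotating so the smallest element leads gives (a b i f h c)(d e g j).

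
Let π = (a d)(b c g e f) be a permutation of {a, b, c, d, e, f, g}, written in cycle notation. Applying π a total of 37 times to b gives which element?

b lies in the 5-cycle (b c g e f).
On a 5-cycle, π^5 is the identity, so π^37 = π^2 there (37 ≡ 2 mod 5).
Stepping 2 places around the cycle: b → c → g.

g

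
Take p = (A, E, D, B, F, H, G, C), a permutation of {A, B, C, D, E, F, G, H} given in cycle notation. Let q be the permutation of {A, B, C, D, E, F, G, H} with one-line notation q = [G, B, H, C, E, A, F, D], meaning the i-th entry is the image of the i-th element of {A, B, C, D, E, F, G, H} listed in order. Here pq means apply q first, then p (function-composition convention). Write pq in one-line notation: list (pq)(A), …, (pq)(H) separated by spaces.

C F G A D E H B

(pq)(x) = p(q(x)). Computing each image: p(q(A)) = p(G) = C, p(q(B)) = p(B) = F, p(q(C)) = p(H) = G, p(q(D)) = p(C) = A, p(q(E)) = p(E) = D, p(q(F)) = p(A) = E, p(q(G)) = p(F) = H, p(q(H)) = p(D) = B.
Hence pq = [C F G A D E H B].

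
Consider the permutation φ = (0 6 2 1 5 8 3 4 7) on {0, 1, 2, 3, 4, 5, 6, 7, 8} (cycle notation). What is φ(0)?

In the cycle (0 6 2 1 5 8 3 4 7), 0 is followed by 6, so φ(0) = 6.

6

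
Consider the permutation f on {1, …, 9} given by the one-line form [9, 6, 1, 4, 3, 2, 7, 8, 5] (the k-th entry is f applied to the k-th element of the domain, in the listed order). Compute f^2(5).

Tracing 5 → 3 → … returns to 5 after 4 steps, so 5 lies in a 4-cycle (1 9 5 3).
Stepping 2 places around the cycle: 5 → 3 → 1.

1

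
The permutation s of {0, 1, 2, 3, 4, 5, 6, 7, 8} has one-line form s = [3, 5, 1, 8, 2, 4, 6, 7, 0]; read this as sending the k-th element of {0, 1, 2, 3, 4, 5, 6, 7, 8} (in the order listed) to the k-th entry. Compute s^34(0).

3

Tracing 0 → 3 → … returns to 0 after 3 steps, so 0 lies in a 3-cycle (0, 3, 8).
Since the cycle has length 3, s^34 acts on it the same as s^1 (34 mod 3 = 1).
Stepping 1 place around the cycle: 0 → 3.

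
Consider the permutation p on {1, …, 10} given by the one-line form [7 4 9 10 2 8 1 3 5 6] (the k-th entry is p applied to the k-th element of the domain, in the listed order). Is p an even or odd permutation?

In disjoint-cycle form the cycle lengths are 8, 2.
A cycle is odd iff its length is even; p has 2 even-length cycles, so sgn(p) = (−1)^2 and p is even.

even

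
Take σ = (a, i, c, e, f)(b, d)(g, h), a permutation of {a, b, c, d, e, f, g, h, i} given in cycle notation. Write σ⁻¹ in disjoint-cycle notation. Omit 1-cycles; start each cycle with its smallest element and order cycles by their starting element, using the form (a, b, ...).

The inverse reverses each cycle.
Reversing each cycle of σ and rotating so the smallest element leads gives (a, f, e, c, i)(b, d)(g, h).

(a, f, e, c, i)(b, d)(g, h)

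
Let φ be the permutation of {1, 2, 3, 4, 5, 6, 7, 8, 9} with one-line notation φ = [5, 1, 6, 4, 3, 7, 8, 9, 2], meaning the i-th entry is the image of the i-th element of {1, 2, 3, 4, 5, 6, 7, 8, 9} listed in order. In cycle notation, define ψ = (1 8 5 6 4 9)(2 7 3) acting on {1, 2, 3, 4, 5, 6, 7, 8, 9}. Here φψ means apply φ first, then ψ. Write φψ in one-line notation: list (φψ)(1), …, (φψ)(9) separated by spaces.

(φψ)(x) = ψ(φ(x)). Computing each image: ψ(φ(1)) = ψ(5) = 6, ψ(φ(2)) = ψ(1) = 8, ψ(φ(3)) = ψ(6) = 4, ψ(φ(4)) = ψ(4) = 9, ψ(φ(5)) = ψ(3) = 2, ψ(φ(6)) = ψ(7) = 3, ψ(φ(7)) = ψ(8) = 5, ψ(φ(8)) = ψ(9) = 1, ψ(φ(9)) = ψ(2) = 7.
Hence φψ = [6 8 4 9 2 3 5 1 7].

6 8 4 9 2 3 5 1 7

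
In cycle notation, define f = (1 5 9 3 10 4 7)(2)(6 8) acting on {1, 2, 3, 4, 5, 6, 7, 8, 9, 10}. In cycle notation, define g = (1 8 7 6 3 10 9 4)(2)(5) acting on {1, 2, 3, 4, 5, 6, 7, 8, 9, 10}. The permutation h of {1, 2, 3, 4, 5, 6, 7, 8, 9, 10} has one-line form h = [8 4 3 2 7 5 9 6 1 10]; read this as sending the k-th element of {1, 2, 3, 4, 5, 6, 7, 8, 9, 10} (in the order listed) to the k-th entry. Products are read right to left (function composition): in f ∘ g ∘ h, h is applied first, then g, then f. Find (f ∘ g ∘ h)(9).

(f ∘ g ∘ h)(9) = f(g(h(9))). h(9) = 1, then g(1) = 8, then f(8) = 6, so the result is 6.

6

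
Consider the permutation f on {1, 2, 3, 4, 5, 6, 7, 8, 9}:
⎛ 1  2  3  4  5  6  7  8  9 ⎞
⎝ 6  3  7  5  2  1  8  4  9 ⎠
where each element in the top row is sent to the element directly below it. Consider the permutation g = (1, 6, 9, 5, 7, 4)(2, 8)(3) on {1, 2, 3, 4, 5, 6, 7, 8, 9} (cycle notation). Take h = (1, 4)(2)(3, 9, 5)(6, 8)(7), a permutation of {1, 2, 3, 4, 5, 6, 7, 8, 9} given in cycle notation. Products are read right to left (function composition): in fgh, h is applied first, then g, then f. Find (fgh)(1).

(fgh)(1) = f(g(h(1))). h(1) = 4, then g(4) = 1, then f(1) = 6, so the result is 6.

6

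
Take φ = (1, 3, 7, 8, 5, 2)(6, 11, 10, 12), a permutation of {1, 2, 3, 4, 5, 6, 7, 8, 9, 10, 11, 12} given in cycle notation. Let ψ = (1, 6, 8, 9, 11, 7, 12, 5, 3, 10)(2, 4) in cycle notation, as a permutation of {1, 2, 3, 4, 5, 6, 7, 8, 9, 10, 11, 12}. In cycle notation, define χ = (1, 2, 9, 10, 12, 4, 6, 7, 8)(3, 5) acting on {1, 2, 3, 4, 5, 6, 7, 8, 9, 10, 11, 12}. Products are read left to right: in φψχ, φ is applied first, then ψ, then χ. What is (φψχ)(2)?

Chase 2: φ(2) = 1; ψ(1) = 6; χ(6) = 7. Hence (φψχ)(2) = 7.

7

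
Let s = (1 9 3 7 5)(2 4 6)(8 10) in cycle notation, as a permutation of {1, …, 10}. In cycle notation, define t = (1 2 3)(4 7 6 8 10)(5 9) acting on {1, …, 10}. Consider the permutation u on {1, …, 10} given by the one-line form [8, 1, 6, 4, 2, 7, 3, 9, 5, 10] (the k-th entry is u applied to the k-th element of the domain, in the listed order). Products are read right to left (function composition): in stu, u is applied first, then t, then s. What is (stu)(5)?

Apply the permutations in order: u(5) = 2, then t(2) = 3, then s(3) = 7. So (stu)(5) = 7.

7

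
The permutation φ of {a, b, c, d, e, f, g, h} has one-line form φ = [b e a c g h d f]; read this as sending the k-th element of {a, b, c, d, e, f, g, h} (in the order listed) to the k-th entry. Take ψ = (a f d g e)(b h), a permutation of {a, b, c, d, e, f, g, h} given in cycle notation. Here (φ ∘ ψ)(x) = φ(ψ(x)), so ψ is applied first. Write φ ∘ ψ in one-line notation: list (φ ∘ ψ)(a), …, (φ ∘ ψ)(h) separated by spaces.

(φ ∘ ψ)(x) = φ(ψ(x)). Computing each image: φ(ψ(a)) = φ(f) = h, φ(ψ(b)) = φ(h) = f, φ(ψ(c)) = φ(c) = a, φ(ψ(d)) = φ(g) = d, φ(ψ(e)) = φ(a) = b, φ(ψ(f)) = φ(d) = c, φ(ψ(g)) = φ(e) = g, φ(ψ(h)) = φ(b) = e.
Hence φ ∘ ψ = [h f a d b c g e].

h f a d b c g e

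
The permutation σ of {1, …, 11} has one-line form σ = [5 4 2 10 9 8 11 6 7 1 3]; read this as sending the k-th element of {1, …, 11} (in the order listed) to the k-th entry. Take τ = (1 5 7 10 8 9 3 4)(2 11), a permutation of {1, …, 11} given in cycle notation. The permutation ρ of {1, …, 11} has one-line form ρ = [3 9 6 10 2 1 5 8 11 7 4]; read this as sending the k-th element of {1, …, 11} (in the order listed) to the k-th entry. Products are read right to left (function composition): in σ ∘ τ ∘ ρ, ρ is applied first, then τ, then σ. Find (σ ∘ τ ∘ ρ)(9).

4

(σ ∘ τ ∘ ρ)(9) = σ(τ(ρ(9))). ρ(9) = 11, then τ(11) = 2, then σ(2) = 4, so the result is 4.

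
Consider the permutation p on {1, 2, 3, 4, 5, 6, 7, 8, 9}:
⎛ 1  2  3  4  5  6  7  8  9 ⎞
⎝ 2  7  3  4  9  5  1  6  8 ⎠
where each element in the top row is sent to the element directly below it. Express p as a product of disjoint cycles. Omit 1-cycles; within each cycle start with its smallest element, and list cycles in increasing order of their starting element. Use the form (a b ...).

Iterating p from 1 gives 1 → 2 → 7 → 1; that is the 3-cycle (1 2 7).
Repeating from the next unused element and collecting all non-trivial cycles gives (1 2 7)(5 9 8 6).

(1 2 7)(5 9 8 6)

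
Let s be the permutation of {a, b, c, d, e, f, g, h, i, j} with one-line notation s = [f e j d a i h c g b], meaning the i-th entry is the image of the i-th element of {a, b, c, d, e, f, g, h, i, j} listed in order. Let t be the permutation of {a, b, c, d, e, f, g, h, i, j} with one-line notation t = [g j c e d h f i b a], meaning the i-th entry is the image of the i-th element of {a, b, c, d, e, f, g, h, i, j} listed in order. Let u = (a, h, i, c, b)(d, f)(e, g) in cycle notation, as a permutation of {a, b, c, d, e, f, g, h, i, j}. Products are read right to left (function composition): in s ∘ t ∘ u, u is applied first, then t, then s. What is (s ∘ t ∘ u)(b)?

(s ∘ t ∘ u)(b) = s(t(u(b))). u(b) = a, then t(a) = g, then s(g) = h, so the result is h.

h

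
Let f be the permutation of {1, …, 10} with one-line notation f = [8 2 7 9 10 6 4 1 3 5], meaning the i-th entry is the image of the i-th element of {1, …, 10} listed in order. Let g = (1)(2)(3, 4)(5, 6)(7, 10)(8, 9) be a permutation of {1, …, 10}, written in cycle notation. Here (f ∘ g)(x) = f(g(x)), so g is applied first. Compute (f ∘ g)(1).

g(1) = 1, then f(1) = 8; composing gives (f ∘ g)(1) = 8.

8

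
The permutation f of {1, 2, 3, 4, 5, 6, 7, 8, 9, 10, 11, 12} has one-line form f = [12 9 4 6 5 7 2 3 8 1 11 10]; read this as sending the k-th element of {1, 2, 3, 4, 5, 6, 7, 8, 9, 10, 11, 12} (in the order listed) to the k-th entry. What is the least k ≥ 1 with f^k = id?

Decomposing into disjoint cycles gives cycle lengths 7, 3, 1, 1.
The order of f is the least common multiple of its cycle lengths: lcm(7, 3) = 21.

21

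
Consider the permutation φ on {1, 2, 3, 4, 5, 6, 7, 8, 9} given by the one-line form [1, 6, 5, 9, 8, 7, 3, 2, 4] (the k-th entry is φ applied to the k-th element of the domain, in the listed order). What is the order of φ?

6

The disjoint-cycle form of φ has cycle lengths 6, 2, 1.
The order of φ is the least common multiple of its cycle lengths: lcm(6, 2) = 6.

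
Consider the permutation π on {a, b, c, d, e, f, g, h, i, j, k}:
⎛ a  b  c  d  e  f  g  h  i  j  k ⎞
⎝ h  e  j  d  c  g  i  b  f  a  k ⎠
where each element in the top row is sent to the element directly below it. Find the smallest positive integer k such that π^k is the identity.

Decomposing into disjoint cycles gives cycle lengths 6, 3, 1, 1.
Since disjoint cycles commute, ord(π) = lcm(6, 3) = 6.

6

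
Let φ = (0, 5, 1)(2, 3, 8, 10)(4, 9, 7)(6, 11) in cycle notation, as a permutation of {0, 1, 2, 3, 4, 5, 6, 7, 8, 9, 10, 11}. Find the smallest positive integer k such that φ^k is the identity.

The cycle type of φ is (4, 3, 3, 2).
The order of φ is the least common multiple of its cycle lengths: lcm(4, 3, 3, 2) = 12.

12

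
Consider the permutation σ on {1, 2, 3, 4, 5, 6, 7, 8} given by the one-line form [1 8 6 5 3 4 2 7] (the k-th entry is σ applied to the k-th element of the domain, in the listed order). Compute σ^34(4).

3

Tracing 4 → 5 → … returns to 4 after 4 steps, so 4 lies in a 4-cycle (3 6 4 5).
On a 4-cycle, σ^4 is the identity, so σ^34 = σ^2 there (34 ≡ 2 mod 4).
Advancing 2 steps from 4: 4 → 5 → 3.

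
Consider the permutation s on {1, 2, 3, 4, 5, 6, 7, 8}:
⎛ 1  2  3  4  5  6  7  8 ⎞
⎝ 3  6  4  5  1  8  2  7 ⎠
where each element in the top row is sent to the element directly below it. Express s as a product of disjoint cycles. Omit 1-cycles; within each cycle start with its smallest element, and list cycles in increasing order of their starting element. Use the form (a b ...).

(1 3 4 5)(2 6 8 7)

Iterating s from 1 gives 1 → 3 → 4 → 5 → 1; that is the 4-cycle (1 3 4 5).
Continuing from each remaining unvisited element yields (1 3 4 5)(2 6 8 7).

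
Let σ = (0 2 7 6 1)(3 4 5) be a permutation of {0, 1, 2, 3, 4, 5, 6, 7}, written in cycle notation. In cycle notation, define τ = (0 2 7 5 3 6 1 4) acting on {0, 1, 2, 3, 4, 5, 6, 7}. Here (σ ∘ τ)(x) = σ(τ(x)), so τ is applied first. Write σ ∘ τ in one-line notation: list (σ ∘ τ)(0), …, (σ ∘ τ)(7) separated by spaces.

7 5 6 1 2 4 0 3

For each element, apply τ then σ: 0 → 2 → 7; 1 → 4 → 5; 2 → 7 → 6; 3 → 6 → 1; 4 → 0 → 2; 5 → 3 → 4; 6 → 1 → 0; 7 → 5 → 3.
Collecting the images, σ ∘ τ = [7 5 6 1 2 4 0 3].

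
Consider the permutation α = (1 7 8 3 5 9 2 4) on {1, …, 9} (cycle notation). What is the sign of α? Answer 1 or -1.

The cycle lengths are 8, 1.
A cycle is odd iff its length is even; α has 1 even-length cycle, so sgn(α) = (−1)^1 and α is odd.

-1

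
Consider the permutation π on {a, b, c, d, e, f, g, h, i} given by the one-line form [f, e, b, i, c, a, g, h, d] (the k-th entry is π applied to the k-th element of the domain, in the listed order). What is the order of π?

6

Writing π as disjoint cycles, the cycle lengths are 3, 2, 2, 1, 1.
Since disjoint cycles commute, ord(π) = lcm(3, 2, 2) = 6.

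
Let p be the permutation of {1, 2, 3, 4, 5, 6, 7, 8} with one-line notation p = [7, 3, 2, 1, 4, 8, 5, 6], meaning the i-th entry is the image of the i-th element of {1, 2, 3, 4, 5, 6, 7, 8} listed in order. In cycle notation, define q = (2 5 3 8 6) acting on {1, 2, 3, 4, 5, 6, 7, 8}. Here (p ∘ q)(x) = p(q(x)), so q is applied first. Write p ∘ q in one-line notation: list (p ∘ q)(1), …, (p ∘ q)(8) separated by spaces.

For each element, apply q then p: 1 → 1 → 7; 2 → 5 → 4; 3 → 8 → 6; 4 → 4 → 1; 5 → 3 → 2; 6 → 2 → 3; 7 → 7 → 5; 8 → 6 → 8.
So p ∘ q in one-line form is 7 4 6 1 2 3 5 8.

7 4 6 1 2 3 5 8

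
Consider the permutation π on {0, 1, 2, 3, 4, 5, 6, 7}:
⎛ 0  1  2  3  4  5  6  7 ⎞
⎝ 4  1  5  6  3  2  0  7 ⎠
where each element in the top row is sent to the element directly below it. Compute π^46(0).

Tracing 0 → 4 → … returns to 0 after 4 steps, so 0 lies in a 4-cycle (0, 4, 3, 6).
On a 4-cycle, π^4 is the identity, so π^46 = π^2 there (46 ≡ 2 mod 4).
Stepping 2 places around the cycle: 0 → 4 → 3.

3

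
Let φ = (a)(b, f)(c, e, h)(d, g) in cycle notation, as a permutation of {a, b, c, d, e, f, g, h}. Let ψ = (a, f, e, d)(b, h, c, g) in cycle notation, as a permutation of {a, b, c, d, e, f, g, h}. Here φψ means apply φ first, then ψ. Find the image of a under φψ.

φ(a) = a, then ψ(a) = f; composing gives (φψ)(a) = f.

f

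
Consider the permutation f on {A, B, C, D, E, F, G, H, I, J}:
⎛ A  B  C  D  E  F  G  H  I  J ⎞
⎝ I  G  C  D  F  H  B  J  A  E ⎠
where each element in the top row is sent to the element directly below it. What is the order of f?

4

The disjoint-cycle form of f has cycle lengths 4, 2, 2, 1, 1.
The order is lcm(4, 2, 2) = 4.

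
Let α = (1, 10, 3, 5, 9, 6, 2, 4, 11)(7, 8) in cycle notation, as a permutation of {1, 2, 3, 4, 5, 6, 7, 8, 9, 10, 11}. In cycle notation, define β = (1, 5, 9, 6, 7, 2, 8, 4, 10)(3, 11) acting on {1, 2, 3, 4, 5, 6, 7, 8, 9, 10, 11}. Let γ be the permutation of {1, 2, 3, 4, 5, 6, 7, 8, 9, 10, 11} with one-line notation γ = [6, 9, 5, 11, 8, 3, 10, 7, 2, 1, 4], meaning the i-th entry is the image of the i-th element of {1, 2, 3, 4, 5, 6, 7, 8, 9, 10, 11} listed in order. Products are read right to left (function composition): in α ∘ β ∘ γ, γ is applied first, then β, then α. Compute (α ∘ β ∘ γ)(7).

10

Chase 7: γ(7) = 10; β(10) = 1; α(1) = 10. Hence (α ∘ β ∘ γ)(7) = 10.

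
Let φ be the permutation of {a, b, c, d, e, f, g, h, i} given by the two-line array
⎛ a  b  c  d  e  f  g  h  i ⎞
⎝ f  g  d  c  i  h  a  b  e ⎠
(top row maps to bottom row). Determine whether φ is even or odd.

In disjoint-cycle form the cycle lengths are 5, 2, 2.
A cycle of length ℓ contributes ℓ−1 transpositions, so φ is a product of 4 + 1 + 1 = 6 transpositions — even.

even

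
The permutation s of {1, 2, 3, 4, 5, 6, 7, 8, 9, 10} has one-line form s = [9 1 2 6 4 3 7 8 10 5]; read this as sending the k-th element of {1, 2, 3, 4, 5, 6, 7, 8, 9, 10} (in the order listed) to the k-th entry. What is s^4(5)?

2

Tracing 5 → 4 → … returns to 5 after 8 steps, so 5 lies in an 8-cycle (1 9 10 5 4 6 3 2).
Stepping 4 places around the cycle: 5 → 4 → 6 → 3 → 2.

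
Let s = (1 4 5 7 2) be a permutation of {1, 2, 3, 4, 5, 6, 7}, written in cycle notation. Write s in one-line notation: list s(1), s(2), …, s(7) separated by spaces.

Each element maps to the next entry in its cycle (wrapping to the front): 1→4, 2→1, 3→3, 4→5, 5→7, 6→6, 7→2.
Listing these in domain order gives 4 1 3 5 7 6 2.

4 1 3 5 7 6 2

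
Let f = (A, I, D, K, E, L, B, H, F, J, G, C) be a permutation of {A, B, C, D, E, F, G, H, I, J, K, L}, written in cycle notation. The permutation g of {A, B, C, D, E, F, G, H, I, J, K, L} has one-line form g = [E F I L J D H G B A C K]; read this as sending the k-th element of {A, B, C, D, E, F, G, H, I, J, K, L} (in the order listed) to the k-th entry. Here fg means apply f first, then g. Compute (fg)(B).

f(B) = H, then g(H) = G; composing gives (fg)(B) = G.

G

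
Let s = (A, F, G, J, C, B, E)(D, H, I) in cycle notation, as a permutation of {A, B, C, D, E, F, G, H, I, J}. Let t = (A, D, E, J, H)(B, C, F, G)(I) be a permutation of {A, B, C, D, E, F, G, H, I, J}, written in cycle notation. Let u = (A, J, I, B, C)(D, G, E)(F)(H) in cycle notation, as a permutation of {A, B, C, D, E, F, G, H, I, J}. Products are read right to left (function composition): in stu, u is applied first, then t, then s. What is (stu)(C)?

H

Apply the permutations in order: u(C) = A, then t(A) = D, then s(D) = H. So (stu)(C) = H.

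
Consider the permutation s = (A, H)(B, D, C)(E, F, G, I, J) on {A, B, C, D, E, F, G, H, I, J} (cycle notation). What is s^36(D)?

D

D lies in the 3-cycle (B, D, C).
Powers repeat with period 3 on this cycle, and 36 mod 3 = 0, so s^36(D) = s^0(D).
So s^36(D) = D.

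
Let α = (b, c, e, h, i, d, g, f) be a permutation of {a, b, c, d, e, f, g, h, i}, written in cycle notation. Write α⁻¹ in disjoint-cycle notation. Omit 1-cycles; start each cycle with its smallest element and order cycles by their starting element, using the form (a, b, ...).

(b, f, g, d, i, h, e, c)

If α sends a → b within a cycle, α⁻¹ sends b → a; equivalently, reverse each cycle.
After reversing and putting each cycle's least element first, α⁻¹ = (b, f, g, d, i, h, e, c).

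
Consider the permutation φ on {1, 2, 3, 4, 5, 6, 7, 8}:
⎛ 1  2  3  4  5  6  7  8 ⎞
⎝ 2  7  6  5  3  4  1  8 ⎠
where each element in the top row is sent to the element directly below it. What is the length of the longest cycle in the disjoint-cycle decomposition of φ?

Decomposing into disjoint cycles gives (1 2 7)(3 6 4 5); the longest has length 4.

4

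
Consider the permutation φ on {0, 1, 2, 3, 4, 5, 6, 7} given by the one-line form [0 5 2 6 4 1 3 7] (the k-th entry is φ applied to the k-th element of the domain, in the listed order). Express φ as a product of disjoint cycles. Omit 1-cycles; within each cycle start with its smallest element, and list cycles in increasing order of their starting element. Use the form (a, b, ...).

Iterating φ from 1 gives 1 → 5 → 1; that is the 2-cycle (1, 5).
Repeating from the next unused element and collecting all non-trivial cycles gives (1, 5)(3, 6).

(1, 5)(3, 6)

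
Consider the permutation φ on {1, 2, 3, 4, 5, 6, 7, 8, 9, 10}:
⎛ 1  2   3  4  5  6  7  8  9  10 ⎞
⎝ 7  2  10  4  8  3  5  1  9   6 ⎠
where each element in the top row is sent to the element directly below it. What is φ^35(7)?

1

Tracing 7 → 5 → … returns to 7 after 4 steps, so 7 lies in a 4-cycle (1, 7, 5, 8).
Powers repeat with period 4 on this cycle, and 35 mod 4 = 3, so φ^35(7) = φ^3(7).
Advancing 3 steps from 7: 7 → 5 → 8 → 1.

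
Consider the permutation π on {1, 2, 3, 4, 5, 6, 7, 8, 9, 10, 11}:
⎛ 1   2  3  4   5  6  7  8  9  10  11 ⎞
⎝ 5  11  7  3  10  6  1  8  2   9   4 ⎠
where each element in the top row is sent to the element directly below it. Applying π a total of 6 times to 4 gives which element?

Tracing 4 → 3 → … returns to 4 after 9 steps, so 4 lies in a 9-cycle (1, 5, 10, 9, 2, 11, 4, 3, 7).
Advancing 6 steps from 4: 4 → 3 → 7 → 1 → 5 → 10 → 9.

9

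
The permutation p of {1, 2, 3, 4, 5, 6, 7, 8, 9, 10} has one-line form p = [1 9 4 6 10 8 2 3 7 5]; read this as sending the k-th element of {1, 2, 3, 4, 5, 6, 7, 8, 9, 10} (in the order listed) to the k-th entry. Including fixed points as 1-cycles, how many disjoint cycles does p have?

The cycle decomposition is (1)(2 9 7)(3 4 6 8)(5 10), which has 4 cycles (counting 1-cycles).

4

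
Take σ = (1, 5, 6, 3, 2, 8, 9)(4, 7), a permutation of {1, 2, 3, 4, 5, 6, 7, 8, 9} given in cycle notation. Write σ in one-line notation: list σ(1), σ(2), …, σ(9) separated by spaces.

Image by image: 1↦5, 2↦8, 3↦2, 4↦7, 5↦6, 6↦3, 7↦4, 8↦9, 9↦1.
Listing these in domain order gives 5 8 2 7 6 3 4 9 1.

5 8 2 7 6 3 4 9 1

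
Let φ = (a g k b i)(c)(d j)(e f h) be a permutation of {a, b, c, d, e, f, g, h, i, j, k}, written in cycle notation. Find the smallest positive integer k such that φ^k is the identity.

The disjoint cycles have lengths 5, 3, 2, 1.
The order of φ is the least common multiple of its cycle lengths: lcm(5, 3, 2) = 30.

30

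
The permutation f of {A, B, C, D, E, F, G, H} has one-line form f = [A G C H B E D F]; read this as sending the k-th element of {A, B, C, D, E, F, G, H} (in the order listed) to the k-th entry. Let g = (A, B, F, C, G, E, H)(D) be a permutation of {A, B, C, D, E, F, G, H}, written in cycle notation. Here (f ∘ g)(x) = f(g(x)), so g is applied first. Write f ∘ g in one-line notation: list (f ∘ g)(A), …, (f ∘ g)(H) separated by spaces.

(f ∘ g)(x) = f(g(x)). Computing each image: f(g(A)) = f(B) = G, f(g(B)) = f(F) = E, f(g(C)) = f(G) = D, f(g(D)) = f(D) = H, f(g(E)) = f(H) = F, f(g(F)) = f(C) = C, f(g(G)) = f(E) = B, f(g(H)) = f(A) = A.
Hence f ∘ g = [G E D H F C B A].

G E D H F C B A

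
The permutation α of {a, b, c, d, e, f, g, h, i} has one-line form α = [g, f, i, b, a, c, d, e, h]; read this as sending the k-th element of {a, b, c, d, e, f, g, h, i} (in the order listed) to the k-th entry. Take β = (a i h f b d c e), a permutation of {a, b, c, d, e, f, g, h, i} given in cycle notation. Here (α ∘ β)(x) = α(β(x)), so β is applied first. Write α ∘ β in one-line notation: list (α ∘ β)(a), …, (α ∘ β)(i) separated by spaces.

(α ∘ β)(x) = α(β(x)). Computing each image: α(β(a)) = α(i) = h, α(β(b)) = α(d) = b, α(β(c)) = α(e) = a, α(β(d)) = α(c) = i, α(β(e)) = α(a) = g, α(β(f)) = α(b) = f, α(β(g)) = α(g) = d, α(β(h)) = α(f) = c, α(β(i)) = α(h) = e.
Hence α ∘ β = [h b a i g f d c e].

h b a i g f d c e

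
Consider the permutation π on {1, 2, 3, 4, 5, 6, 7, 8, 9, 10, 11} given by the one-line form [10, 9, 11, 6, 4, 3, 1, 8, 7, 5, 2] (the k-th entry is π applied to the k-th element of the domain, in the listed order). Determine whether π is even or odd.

In disjoint-cycle form the cycle lengths are 10, 1.
A cycle of length ℓ contributes ℓ−1 transpositions, so π is a product of 9 transpositions — odd.

odd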